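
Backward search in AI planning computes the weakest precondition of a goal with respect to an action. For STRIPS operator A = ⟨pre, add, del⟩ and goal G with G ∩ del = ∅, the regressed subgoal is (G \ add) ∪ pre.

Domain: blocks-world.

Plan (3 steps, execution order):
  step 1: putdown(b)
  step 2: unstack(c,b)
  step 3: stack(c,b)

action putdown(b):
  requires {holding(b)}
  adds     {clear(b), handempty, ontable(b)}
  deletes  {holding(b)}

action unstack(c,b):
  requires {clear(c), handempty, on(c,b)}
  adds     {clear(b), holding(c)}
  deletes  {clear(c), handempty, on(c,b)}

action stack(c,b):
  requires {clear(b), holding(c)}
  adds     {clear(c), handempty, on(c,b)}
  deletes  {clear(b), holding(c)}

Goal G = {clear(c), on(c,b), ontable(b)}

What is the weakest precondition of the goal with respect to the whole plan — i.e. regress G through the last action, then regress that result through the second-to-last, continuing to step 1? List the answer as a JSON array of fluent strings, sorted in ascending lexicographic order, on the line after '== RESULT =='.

Work backward from the goal:
  through step 3 (stack(c,b)): drop {clear(c), on(c,b)}, keep {ontable(b)}, require {clear(b), holding(c)}
    → {clear(b), holding(c), ontable(b)}
  through step 2 (unstack(c,b)): drop {clear(b), holding(c)}, keep {ontable(b)}, require {clear(c), handempty, on(c,b)}
    → {clear(c), handempty, on(c,b), ontable(b)}
  through step 1 (putdown(b)): drop {handempty, ontable(b)}, keep {clear(c), on(c,b)}, require {holding(b)}
    → {clear(c), holding(b), on(c,b)}

== RESULT ==
["clear(c)", "holding(b)", "on(c,b)"]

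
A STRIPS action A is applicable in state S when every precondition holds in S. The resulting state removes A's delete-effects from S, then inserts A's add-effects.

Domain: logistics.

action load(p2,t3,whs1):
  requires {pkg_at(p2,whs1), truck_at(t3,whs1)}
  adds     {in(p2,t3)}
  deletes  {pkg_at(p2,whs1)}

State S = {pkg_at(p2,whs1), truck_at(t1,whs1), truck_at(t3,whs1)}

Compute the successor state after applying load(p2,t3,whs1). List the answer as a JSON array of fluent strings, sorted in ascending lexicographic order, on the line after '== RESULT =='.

Progress:
  pre ⊆ S: {pkg_at(p2,whs1), truck_at(t3,whs1)} ⊆ S  — applicable
  S \ del = {truck_at(t1,whs1), truck_at(t3,whs1)}
  ∪ add   = {in(p2,t3), truck_at(t1,whs1), truck_at(t3,whs1)}

== RESULT ==
["in(p2,t3)", "truck_at(t1,whs1)", "truck_at(t3,whs1)"]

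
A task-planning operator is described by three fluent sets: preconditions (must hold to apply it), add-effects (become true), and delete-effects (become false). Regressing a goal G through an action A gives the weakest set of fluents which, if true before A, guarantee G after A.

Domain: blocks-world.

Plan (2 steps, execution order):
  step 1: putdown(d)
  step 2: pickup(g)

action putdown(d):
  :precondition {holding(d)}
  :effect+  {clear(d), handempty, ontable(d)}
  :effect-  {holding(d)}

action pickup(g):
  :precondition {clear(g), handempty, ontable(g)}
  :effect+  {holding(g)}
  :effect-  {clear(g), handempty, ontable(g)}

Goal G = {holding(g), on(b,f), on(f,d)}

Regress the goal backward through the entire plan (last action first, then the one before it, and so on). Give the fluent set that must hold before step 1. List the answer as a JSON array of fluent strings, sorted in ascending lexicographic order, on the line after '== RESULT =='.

Regress step by step:
  through step 2 (pickup(g)): drop {holding(g)}, keep {on(b,f), on(f,d)}, require {clear(g), handempty, ontable(g)}
    → {clear(g), handempty, on(b,f), on(f,d), ontable(g)}
  through step 1 (putdown(d)): drop {handempty}, keep {clear(g), on(b,f), on(f,d), ontable(g)}, require {holding(d)}
    → {clear(g), holding(d), on(b,f), on(f,d), ontable(g)}

== RESULT ==
["clear(g)", "holding(d)", "on(b,f)", "on(f,d)", "ontable(g)"]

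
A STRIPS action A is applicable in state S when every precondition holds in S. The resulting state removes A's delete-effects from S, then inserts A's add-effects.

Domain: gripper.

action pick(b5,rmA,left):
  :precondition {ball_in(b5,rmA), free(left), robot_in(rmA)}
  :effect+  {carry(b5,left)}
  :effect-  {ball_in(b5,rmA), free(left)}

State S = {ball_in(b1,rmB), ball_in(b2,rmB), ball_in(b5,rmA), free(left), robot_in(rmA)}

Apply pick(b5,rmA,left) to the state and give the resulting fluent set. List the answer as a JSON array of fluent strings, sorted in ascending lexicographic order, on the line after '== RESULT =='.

Compute (S \ del) ∪ add:
  pre ⊆ S: {ball_in(b5,rmA), free(left), robot_in(rmA)} ⊆ S  — applicable
  S \ del = {ball_in(b1,rmB), ball_in(b2,rmB), robot_in(rmA)}
  ∪ add   = {ball_in(b1,rmB), ball_in(b2,rmB), carry(b5,left), robot_in(rmA)}

== RESULT ==
["ball_in(b1,rmB)", "ball_in(b2,rmB)", "carry(b5,left)", "robot_in(rmA)"]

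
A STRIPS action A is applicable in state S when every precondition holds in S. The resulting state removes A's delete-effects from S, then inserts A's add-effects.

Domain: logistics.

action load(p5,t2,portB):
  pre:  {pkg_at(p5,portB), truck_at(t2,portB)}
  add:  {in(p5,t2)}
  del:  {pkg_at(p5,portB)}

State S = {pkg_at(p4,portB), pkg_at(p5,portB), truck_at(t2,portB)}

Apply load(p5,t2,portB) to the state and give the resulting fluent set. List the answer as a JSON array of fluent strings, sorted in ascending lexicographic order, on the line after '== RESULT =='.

Progress:
  pre ⊆ S: {pkg_at(p5,portB), truck_at(t2,portB)} ⊆ S  — applicable
  S \ del = {pkg_at(p4,portB), truck_at(t2,portB)}
  ∪ add   = {in(p5,t2), pkg_at(p4,portB), truck_at(t2,portB)}

== RESULT ==
["in(p5,t2)", "pkg_at(p4,portB)", "truck_at(t2,portB)"]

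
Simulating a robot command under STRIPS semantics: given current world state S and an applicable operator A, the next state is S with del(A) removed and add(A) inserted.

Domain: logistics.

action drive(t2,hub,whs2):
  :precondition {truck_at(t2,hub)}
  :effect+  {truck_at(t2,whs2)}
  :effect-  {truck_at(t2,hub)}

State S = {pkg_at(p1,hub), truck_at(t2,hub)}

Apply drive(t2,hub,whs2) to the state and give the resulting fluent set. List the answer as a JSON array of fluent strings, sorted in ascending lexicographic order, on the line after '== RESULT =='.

Progress:
  pre ⊆ S: {truck_at(t2,hub)} ⊆ S  — applicable
  S \ del = {pkg_at(p1,hub)}
  ∪ add   = {pkg_at(p1,hub), truck_at(t2,whs2)}

== RESULT ==
["pkg_at(p1,hub)", "truck_at(t2,whs2)"]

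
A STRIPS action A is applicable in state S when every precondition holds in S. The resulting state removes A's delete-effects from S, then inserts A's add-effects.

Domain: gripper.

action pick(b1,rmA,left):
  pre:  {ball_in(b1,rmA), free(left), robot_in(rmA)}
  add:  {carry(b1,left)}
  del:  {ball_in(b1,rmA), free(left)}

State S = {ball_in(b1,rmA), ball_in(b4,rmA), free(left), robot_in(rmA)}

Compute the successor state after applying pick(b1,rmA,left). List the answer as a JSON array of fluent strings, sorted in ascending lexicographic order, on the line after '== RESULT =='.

Progress:
  pre ⊆ S: {ball_in(b1,rmA), free(left), robot_in(rmA)} ⊆ S  — applicable
  S \ del = {ball_in(b4,rmA), robot_in(rmA)}
  ∪ add   = {ball_in(b4,rmA), carry(b1,left), robot_in(rmA)}

== RESULT ==
["ball_in(b4,rmA)", "carry(b1,left)", "robot_in(rmA)"]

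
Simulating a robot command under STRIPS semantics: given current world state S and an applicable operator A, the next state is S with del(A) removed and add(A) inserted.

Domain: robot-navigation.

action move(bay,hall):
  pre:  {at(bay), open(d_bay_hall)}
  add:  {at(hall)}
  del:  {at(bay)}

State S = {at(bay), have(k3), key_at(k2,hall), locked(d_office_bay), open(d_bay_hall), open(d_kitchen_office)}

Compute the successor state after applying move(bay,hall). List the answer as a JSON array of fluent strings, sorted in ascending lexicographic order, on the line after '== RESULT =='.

Progress:
  pre ⊆ S: {at(bay), open(d_bay_hall)} ⊆ S  — applicable
  S \ del = {have(k3), key_at(k2,hall), locked(d_office_bay), open(d_bay_hall), open(d_kitchen_office)}
  ∪ add   = {at(hall), have(k3), key_at(k2,hall), locked(d_office_bay), open(d_bay_hall), open(d_kitchen_office)}

== RESULT ==
["at(hall)", "have(k3)", "key_at(k2,hall)", "locked(d_office_bay)", "open(d_bay_hall)", "open(d_kitchen_office)"]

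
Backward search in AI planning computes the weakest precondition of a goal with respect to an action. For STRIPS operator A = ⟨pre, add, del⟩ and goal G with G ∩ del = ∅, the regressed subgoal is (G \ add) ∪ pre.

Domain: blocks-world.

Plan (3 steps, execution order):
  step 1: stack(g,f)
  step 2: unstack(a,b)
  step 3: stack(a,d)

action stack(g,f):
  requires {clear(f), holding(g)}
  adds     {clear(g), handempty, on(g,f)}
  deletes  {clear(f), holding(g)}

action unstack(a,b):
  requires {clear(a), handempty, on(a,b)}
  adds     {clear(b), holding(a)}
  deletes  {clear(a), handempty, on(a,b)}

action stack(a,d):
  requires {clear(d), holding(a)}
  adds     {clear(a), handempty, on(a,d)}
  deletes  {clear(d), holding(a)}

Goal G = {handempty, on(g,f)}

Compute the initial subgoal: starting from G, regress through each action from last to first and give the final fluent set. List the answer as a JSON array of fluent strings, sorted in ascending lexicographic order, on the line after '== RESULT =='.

Regress step by step:
  through step 3 (stack(a,d)): drop {handempty}, keep {on(g,f)}, require {clear(d), holding(a)}
    → {clear(d), holding(a), on(g,f)}
  through step 2 (unstack(a,b)): drop {holding(a)}, keep {clear(d), on(g,f)}, require {clear(a), handempty, on(a,b)}
    → {clear(a), clear(d), handempty, on(a,b), on(g,f)}
  through step 1 (stack(g,f)): drop {handempty, on(g,f)}, keep {clear(a), clear(d), on(a,b)}, require {clear(f), holding(g)}
    → {clear(a), clear(d), clear(f), holding(g), on(a,b)}

== RESULT ==
["clear(a)", "clear(d)", "clear(f)", "holding(g)", "on(a,b)"]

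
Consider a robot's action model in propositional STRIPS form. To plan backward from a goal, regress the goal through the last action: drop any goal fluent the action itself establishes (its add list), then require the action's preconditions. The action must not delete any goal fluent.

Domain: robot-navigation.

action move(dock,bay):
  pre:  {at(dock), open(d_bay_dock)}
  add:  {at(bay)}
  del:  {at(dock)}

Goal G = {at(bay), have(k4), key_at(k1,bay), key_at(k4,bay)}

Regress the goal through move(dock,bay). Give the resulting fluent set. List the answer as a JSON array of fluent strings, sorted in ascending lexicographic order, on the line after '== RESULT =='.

Compute (G \ add) ∪ pre:
  G ∩ del = {}  (empty — regression defined)
  G \ add = {at(bay), have(k4), key_at(k1,bay), key_at(k4,bay)} \ {at(bay)} = {have(k4), key_at(k1,bay), key_at(k4,bay)}
  ∪ pre   = {have(k4), key_at(k1,bay), key_at(k4,bay)} ∪ {at(dock), open(d_bay_dock)}
          = {at(dock), have(k4), key_at(k1,bay), key_at(k4,bay), open(d_bay_dock)}

== RESULT ==
["at(dock)", "have(k4)", "key_at(k1,bay)", "key_at(k4,bay)", "open(d_bay_dock)"]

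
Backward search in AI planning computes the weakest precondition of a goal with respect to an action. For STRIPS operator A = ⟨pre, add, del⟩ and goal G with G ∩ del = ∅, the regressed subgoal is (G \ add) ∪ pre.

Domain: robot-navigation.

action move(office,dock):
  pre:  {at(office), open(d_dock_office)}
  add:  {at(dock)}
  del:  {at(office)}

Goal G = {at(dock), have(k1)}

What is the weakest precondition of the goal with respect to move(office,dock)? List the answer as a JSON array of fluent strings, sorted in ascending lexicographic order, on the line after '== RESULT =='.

Regress:
  G ∩ del = {}  (empty — regression defined)
  G \ add = {at(dock), have(k1)} \ {at(dock)} = {have(k1)}
  ∪ pre   = {have(k1)} ∪ {at(office), open(d_dock_office)}
          = {at(office), have(k1), open(d_dock_office)}

== RESULT ==
["at(office)", "have(k1)", "open(d_dock_office)"]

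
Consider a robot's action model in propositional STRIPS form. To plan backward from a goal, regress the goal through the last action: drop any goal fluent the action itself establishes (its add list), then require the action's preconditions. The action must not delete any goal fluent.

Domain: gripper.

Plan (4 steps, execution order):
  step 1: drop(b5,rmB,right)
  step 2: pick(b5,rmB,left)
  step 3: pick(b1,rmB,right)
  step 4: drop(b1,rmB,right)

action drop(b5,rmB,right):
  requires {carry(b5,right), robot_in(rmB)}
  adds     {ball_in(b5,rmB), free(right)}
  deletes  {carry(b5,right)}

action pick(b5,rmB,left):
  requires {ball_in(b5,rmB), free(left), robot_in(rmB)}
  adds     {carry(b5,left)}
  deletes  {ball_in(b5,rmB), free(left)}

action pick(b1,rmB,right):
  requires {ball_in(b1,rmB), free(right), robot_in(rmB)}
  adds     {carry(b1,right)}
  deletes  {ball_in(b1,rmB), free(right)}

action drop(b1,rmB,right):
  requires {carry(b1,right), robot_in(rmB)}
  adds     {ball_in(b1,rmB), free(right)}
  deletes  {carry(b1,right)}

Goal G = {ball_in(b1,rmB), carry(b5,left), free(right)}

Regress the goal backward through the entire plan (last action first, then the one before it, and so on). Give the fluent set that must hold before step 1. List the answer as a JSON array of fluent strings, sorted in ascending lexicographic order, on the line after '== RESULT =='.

Regress step by step:
  through step 4 (drop(b1,rmB,right)): drop {ball_in(b1,rmB), free(right)}, keep {carry(b5,left)}, require {carry(b1,right), robot_in(rmB)}
    → {carry(b1,right), carry(b5,left), robot_in(rmB)}
  through step 3 (pick(b1,rmB,right)): drop {carry(b1,right)}, keep {carry(b5,left), robot_in(rmB)}, require {ball_in(b1,rmB), free(right), robot_in(rmB)}
    → {ball_in(b1,rmB), carry(b5,left), free(right), robot_in(rmB)}
  through step 2 (pick(b5,rmB,left)): drop {carry(b5,left)}, keep {ball_in(b1,rmB), free(right), robot_in(rmB)}, require {ball_in(b5,rmB), free(left), robot_in(rmB)}
    → {ball_in(b1,rmB), ball_in(b5,rmB), free(left), free(right), robot_in(rmB)}
  through step 1 (drop(b5,rmB,right)): drop {ball_in(b5,rmB), free(right)}, keep {ball_in(b1,rmB), free(left), robot_in(rmB)}, require {carry(b5,right), robot_in(rmB)}
    → {ball_in(b1,rmB), carry(b5,right), free(left), robot_in(rmB)}

== RESULT ==
["ball_in(b1,rmB)", "carry(b5,right)", "free(left)", "robot_in(rmB)"]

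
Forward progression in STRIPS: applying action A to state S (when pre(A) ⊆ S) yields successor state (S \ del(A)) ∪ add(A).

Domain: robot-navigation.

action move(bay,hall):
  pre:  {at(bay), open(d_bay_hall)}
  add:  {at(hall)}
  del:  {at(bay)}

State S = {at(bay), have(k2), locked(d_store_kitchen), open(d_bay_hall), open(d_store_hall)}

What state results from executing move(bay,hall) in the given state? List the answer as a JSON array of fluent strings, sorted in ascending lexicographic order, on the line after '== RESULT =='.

Progress:
  pre ⊆ S: {at(bay), open(d_bay_hall)} ⊆ S  — applicable
  S \ del = {have(k2), locked(d_store_kitchen), open(d_bay_hall), open(d_store_hall)}
  ∪ add   = {at(hall), have(k2), locked(d_store_kitchen), open(d_bay_hall), open(d_store_hall)}

== RESULT ==
["at(hall)", "have(k2)", "locked(d_store_kitchen)", "open(d_bay_hall)", "open(d_store_hall)"]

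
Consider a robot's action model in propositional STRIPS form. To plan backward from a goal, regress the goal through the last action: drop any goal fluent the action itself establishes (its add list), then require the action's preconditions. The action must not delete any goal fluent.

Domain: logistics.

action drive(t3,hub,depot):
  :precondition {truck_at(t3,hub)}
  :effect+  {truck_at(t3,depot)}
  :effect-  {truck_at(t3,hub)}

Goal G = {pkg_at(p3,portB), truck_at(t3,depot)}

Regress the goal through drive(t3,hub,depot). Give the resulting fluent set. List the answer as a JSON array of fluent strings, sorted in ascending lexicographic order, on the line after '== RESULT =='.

Regress:
  G ∩ del = {}  (empty — regression defined)
  G \ add = {pkg_at(p3,portB), truck_at(t3,depot)} \ {truck_at(t3,depot)} = {pkg_at(p3,portB)}
  ∪ pre   = {pkg_at(p3,portB)} ∪ {truck_at(t3,hub)}
          = {pkg_at(p3,portB), truck_at(t3,hub)}

== RESULT ==
["pkg_at(p3,portB)", "truck_at(t3,hub)"]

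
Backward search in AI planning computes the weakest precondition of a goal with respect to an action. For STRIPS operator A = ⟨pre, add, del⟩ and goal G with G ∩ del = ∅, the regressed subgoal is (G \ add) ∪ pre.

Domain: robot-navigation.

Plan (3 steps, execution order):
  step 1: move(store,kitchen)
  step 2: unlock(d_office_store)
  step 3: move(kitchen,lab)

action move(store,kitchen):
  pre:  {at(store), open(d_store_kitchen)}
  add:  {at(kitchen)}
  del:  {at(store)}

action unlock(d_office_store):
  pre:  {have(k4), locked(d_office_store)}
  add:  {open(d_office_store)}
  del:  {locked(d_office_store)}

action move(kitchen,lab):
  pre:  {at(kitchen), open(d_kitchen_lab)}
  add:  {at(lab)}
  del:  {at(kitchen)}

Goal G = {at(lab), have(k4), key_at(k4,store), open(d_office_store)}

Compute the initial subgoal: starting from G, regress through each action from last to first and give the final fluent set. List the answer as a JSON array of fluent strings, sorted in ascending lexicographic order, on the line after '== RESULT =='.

Work backward from the goal:
  through step 3 (move(kitchen,lab)): drop {at(lab)}, keep {have(k4), key_at(k4,store), open(d_office_store)}, require {at(kitchen), open(d_kitchen_lab)}
    → {at(kitchen), have(k4), key_at(k4,store), open(d_kitchen_lab), open(d_office_store)}
  through step 2 (unlock(d_office_store)): drop {open(d_office_store)}, keep {at(kitchen), have(k4), key_at(k4,store), open(d_kitchen_lab)}, require {have(k4), locked(d_office_store)}
    → {at(kitchen), have(k4), key_at(k4,store), locked(d_office_store), open(d_kitchen_lab)}
  through step 1 (move(store,kitchen)): drop {at(kitchen)}, keep {have(k4), key_at(k4,store), locked(d_office_store), open(d_kitchen_lab)}, require {at(store), open(d_store_kitchen)}
    → {at(store), have(k4), key_at(k4,store), locked(d_office_store), open(d_kitchen_lab), open(d_store_kitchen)}

== RESULT ==
["at(store)", "have(k4)", "key_at(k4,store)", "locked(d_office_store)", "open(d_kitchen_lab)", "open(d_store_kitchen)"]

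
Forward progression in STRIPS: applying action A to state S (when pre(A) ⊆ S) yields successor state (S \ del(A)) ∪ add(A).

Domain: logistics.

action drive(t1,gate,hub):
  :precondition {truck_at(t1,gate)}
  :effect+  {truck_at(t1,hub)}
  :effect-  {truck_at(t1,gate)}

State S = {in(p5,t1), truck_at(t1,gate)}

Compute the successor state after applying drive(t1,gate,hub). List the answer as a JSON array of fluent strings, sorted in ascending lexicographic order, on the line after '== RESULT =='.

Compute (S \ del) ∪ add:
  pre ⊆ S: {truck_at(t1,gate)} ⊆ S  — applicable
  S \ del = {in(p5,t1)}
  ∪ add   = {in(p5,t1), truck_at(t1,hub)}

== RESULT ==
["in(p5,t1)", "truck_at(t1,hub)"]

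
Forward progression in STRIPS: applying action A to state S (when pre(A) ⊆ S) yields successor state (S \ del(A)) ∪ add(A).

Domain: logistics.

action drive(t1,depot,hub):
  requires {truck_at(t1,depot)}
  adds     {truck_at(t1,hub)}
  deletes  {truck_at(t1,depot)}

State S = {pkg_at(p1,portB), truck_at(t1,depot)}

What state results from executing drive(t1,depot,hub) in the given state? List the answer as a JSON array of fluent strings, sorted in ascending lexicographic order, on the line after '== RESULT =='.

Compute (S \ del) ∪ add:
  pre ⊆ S: {truck_at(t1,depot)} ⊆ S  — applicable
  S \ del = {pkg_at(p1,portB)}
  ∪ add   = {pkg_at(p1,portB), truck_at(t1,hub)}

== RESULT ==
["pkg_at(p1,portB)", "truck_at(t1,hub)"]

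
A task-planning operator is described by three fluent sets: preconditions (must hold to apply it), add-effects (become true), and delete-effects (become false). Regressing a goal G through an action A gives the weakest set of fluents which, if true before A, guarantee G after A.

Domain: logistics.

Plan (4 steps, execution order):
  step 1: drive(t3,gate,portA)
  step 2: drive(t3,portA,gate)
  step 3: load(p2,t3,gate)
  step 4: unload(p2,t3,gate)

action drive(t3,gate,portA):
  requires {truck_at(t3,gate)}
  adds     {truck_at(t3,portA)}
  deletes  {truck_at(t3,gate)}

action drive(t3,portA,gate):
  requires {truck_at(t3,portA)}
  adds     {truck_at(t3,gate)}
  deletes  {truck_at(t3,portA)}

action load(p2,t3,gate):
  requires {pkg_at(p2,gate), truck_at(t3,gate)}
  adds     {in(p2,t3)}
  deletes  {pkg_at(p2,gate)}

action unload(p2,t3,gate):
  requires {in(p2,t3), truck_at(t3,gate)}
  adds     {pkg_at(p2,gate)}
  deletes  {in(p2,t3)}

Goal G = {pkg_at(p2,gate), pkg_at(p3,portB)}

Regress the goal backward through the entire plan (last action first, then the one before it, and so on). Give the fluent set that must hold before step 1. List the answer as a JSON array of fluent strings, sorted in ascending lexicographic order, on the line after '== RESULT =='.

Work backward from the goal:
  through step 4 (unload(p2,t3,gate)): drop {pkg_at(p2,gate)}, keep {pkg_at(p3,portB)}, require {in(p2,t3), truck_at(t3,gate)}
    → {in(p2,t3), pkg_at(p3,portB), truck_at(t3,gate)}
  through step 3 (load(p2,t3,gate)): drop {in(p2,t3)}, keep {pkg_at(p3,portB), truck_at(t3,gate)}, require {pkg_at(p2,gate), truck_at(t3,gate)}
    → {pkg_at(p2,gate), pkg_at(p3,portB), truck_at(t3,gate)}
  through step 2 (drive(t3,portA,gate)): drop {truck_at(t3,gate)}, keep {pkg_at(p2,gate), pkg_at(p3,portB)}, require {truck_at(t3,portA)}
    → {pkg_at(p2,gate), pkg_at(p3,portB), truck_at(t3,portA)}
  through step 1 (drive(t3,gate,portA)): drop {truck_at(t3,portA)}, keep {pkg_at(p2,gate), pkg_at(p3,portB)}, require {truck_at(t3,gate)}
    → {pkg_at(p2,gate), pkg_at(p3,portB), truck_at(t3,gate)}

== RESULT ==
["pkg_at(p2,gate)", "pkg_at(p3,portB)", "truck_at(t3,gate)"]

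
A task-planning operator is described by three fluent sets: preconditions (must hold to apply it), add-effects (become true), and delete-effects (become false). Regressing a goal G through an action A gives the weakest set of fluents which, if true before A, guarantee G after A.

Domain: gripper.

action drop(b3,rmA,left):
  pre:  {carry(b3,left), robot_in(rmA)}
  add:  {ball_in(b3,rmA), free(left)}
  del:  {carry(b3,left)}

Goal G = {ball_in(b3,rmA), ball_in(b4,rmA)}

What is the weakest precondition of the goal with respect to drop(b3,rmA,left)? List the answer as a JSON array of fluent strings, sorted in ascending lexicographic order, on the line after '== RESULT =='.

Regress:
  G ∩ del = {}  (empty — regression defined)
  G \ add = {ball_in(b3,rmA), ball_in(b4,rmA)} \ {ball_in(b3,rmA), free(left)} = {ball_in(b4,rmA)}
  ∪ pre   = {ball_in(b4,rmA)} ∪ {carry(b3,left), robot_in(rmA)}
          = {ball_in(b4,rmA), carry(b3,left), robot_in(rmA)}

== RESULT ==
["ball_in(b4,rmA)", "carry(b3,left)", "robot_in(rmA)"]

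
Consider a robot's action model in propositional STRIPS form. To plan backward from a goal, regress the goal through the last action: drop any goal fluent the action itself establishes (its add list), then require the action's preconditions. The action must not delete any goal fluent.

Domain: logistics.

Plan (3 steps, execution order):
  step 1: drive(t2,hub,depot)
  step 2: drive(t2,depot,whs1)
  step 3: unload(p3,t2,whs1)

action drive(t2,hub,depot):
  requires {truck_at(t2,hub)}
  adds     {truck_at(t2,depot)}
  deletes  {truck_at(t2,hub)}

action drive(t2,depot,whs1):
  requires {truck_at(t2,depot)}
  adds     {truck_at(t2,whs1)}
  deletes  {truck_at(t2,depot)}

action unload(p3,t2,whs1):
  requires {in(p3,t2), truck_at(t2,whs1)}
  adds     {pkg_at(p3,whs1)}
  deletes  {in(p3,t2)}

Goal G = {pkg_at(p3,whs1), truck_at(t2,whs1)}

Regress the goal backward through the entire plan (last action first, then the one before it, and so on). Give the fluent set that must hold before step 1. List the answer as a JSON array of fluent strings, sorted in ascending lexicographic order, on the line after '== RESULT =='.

Regress step by step:
  through step 3 (unload(p3,t2,whs1)): drop {pkg_at(p3,whs1)}, keep {truck_at(t2,whs1)}, require {in(p3,t2), truck_at(t2,whs1)}
    → {in(p3,t2), truck_at(t2,whs1)}
  through step 2 (drive(t2,depot,whs1)): drop {truck_at(t2,whs1)}, keep {in(p3,t2)}, require {truck_at(t2,depot)}
    → {in(p3,t2), truck_at(t2,depot)}
  through step 1 (drive(t2,hub,depot)): drop {truck_at(t2,depot)}, keep {in(p3,t2)}, require {truck_at(t2,hub)}
    → {in(p3,t2), truck_at(t2,hub)}

== RESULT ==
["in(p3,t2)", "truck_at(t2,hub)"]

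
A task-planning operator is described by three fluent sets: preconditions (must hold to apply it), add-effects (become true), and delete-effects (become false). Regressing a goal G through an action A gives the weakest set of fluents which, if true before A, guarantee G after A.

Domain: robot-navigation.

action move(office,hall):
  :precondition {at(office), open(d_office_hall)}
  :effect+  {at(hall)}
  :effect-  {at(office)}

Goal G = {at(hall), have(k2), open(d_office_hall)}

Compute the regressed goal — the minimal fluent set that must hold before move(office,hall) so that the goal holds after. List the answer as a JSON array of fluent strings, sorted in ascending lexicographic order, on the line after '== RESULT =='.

Compute (G \ add) ∪ pre:
  G ∩ del = {}  (empty — regression defined)
  G \ add = {at(hall), have(k2), open(d_office_hall)} \ {at(hall)} = {have(k2), open(d_office_hall)}
  ∪ pre   = {have(k2), open(d_office_hall)} ∪ {at(office), open(d_office_hall)}
          = {at(office), have(k2), open(d_office_hall)}

== RESULT ==
["at(office)", "have(k2)", "open(d_office_hall)"]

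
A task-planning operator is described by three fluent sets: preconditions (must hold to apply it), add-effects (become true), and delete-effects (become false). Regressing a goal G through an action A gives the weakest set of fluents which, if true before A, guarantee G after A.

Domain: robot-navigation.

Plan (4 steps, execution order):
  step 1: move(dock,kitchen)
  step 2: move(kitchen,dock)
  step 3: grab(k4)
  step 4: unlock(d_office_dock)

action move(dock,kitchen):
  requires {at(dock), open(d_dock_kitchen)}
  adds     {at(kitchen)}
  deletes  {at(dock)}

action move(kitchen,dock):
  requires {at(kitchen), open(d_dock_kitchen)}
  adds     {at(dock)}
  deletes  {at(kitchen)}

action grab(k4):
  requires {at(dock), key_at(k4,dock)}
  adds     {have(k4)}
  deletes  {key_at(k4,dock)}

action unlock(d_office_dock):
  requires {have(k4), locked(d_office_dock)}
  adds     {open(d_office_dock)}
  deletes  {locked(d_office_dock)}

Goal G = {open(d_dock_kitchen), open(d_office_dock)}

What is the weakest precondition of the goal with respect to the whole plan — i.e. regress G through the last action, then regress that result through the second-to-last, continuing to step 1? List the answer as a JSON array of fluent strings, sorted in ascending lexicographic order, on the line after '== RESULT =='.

Work backward from the goal:
  through step 4 (unlock(d_office_dock)): drop {open(d_office_dock)}, keep {open(d_dock_kitchen)}, require {have(k4), locked(d_office_dock)}
    → {have(k4), locked(d_office_dock), open(d_dock_kitchen)}
  through step 3 (grab(k4)): drop {have(k4)}, keep {locked(d_office_dock), open(d_dock_kitchen)}, require {at(dock), key_at(k4,dock)}
    → {at(dock), key_at(k4,dock), locked(d_office_dock), open(d_dock_kitchen)}
  through step 2 (move(kitchen,dock)): drop {at(dock)}, keep {key_at(k4,dock), locked(d_office_dock), open(d_dock_kitchen)}, require {at(kitchen), open(d_dock_kitchen)}
    → {at(kitchen), key_at(k4,dock), locked(d_office_dock), open(d_dock_kitchen)}
  through step 1 (move(dock,kitchen)): drop {at(kitchen)}, keep {key_at(k4,dock), locked(d_office_dock), open(d_dock_kitchen)}, require {at(dock), open(d_dock_kitchen)}
    → {at(dock), key_at(k4,dock), locked(d_office_dock), open(d_dock_kitchen)}

== RESULT ==
["at(dock)", "key_at(k4,dock)", "locked(d_office_dock)", "open(d_dock_kitchen)"]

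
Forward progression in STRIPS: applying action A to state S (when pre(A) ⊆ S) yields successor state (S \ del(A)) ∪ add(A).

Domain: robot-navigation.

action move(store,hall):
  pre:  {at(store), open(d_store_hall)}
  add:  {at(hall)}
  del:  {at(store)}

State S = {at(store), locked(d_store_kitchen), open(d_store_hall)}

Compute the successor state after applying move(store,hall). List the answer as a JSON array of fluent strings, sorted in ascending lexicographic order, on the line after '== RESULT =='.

Compute (S \ del) ∪ add:
  pre ⊆ S: {at(store), open(d_store_hall)} ⊆ S  — applicable
  S \ del = {locked(d_store_kitchen), open(d_store_hall)}
  ∪ add   = {at(hall), locked(d_store_kitchen), open(d_store_hall)}

== RESULT ==
["at(hall)", "locked(d_store_kitchen)", "open(d_store_hall)"]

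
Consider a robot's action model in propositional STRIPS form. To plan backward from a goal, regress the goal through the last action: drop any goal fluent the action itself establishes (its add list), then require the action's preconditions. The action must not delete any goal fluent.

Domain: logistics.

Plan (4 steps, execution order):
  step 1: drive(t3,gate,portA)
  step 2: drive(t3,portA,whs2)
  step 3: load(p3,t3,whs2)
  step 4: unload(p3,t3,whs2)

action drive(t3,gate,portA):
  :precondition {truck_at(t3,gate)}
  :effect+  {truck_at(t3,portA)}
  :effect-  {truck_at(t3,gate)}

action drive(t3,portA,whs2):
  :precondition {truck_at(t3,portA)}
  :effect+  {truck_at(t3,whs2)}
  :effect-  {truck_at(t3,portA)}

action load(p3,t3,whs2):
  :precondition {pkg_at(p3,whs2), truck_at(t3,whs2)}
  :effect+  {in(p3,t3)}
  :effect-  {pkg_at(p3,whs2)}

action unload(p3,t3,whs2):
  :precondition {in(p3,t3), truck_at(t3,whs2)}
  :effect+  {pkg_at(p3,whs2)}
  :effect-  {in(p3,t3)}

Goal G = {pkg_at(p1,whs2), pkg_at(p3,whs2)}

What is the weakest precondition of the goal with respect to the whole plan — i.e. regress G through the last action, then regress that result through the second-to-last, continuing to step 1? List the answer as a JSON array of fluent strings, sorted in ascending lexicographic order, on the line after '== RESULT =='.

Work backward from the goal:
  through step 4 (unload(p3,t3,whs2)): drop {pkg_at(p3,whs2)}, keep {pkg_at(p1,whs2)}, require {in(p3,t3), truck_at(t3,whs2)}
    → {in(p3,t3), pkg_at(p1,whs2), truck_at(t3,whs2)}
  through step 3 (load(p3,t3,whs2)): drop {in(p3,t3)}, keep {pkg_at(p1,whs2), truck_at(t3,whs2)}, require {pkg_at(p3,whs2), truck_at(t3,whs2)}
    → {pkg_at(p1,whs2), pkg_at(p3,whs2), truck_at(t3,whs2)}
  through step 2 (drive(t3,portA,whs2)): drop {truck_at(t3,whs2)}, keep {pkg_at(p1,whs2), pkg_at(p3,whs2)}, require {truck_at(t3,portA)}
    → {pkg_at(p1,whs2), pkg_at(p3,whs2), truck_at(t3,portA)}
  through step 1 (drive(t3,gate,portA)): drop {truck_at(t3,portA)}, keep {pkg_at(p1,whs2), pkg_at(p3,whs2)}, require {truck_at(t3,gate)}
    → {pkg_at(p1,whs2), pkg_at(p3,whs2), truck_at(t3,gate)}

== RESULT ==
["pkg_at(p1,whs2)", "pkg_at(p3,whs2)", "truck_at(t3,gate)"]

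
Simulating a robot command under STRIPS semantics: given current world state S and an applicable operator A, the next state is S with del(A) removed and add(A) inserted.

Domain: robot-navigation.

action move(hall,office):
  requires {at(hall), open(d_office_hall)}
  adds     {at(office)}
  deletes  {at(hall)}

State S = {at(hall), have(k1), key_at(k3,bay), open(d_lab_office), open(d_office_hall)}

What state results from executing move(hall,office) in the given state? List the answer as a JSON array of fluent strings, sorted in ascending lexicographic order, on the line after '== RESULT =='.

Compute (S \ del) ∪ add:
  pre ⊆ S: {at(hall), open(d_office_hall)} ⊆ S  — applicable
  S \ del = {have(k1), key_at(k3,bay), open(d_lab_office), open(d_office_hall)}
  ∪ add   = {at(office), have(k1), key_at(k3,bay), open(d_lab_office), open(d_office_hall)}

== RESULT ==
["at(office)", "have(k1)", "key_at(k3,bay)", "open(d_lab_office)", "open(d_office_hall)"]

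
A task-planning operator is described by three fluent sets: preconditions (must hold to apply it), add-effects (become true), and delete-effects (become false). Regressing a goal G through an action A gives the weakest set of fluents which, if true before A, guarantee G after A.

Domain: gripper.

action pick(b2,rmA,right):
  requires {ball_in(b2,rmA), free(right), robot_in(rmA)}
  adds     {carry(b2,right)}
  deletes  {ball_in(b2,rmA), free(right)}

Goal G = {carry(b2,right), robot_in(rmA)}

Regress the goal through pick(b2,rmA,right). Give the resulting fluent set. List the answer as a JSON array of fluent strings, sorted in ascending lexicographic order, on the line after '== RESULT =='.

Compute (G \ add) ∪ pre:
  G ∩ del = {}  (empty — regression defined)
  G \ add = {carry(b2,right), robot_in(rmA)} \ {carry(b2,right)} = {robot_in(rmA)}
  ∪ pre   = {robot_in(rmA)} ∪ {ball_in(b2,rmA), free(right), robot_in(rmA)}
          = {ball_in(b2,rmA), free(right), robot_in(rmA)}

== RESULT ==
["ball_in(b2,rmA)", "free(right)", "robot_in(rmA)"]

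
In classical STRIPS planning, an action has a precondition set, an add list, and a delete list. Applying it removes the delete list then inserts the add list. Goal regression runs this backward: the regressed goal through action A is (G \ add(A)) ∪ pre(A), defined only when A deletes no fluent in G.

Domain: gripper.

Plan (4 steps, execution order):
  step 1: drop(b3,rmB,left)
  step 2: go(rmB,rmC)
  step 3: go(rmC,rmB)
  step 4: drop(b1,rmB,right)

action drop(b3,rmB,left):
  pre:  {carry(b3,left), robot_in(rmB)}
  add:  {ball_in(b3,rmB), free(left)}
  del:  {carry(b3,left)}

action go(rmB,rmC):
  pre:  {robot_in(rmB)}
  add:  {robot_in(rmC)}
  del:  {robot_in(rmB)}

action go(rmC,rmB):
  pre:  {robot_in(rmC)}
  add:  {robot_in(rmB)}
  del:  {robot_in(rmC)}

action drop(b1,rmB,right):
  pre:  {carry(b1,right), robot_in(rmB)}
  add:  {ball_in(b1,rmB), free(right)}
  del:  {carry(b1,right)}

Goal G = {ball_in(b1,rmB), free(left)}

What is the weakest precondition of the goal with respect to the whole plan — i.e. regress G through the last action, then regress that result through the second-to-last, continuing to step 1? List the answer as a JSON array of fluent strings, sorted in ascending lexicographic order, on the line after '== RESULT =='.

Regress step by step:
  through step 4 (drop(b1,rmB,right)): drop {ball_in(b1,rmB)}, keep {free(left)}, require {carry(b1,right), robot_in(rmB)}
    → {carry(b1,right), free(left), robot_in(rmB)}
  through step 3 (go(rmC,rmB)): drop {robot_in(rmB)}, keep {carry(b1,right), free(left)}, require {robot_in(rmC)}
    → {carry(b1,right), free(left), robot_in(rmC)}
  through step 2 (go(rmB,rmC)): drop {robot_in(rmC)}, keep {carry(b1,right), free(left)}, require {robot_in(rmB)}
    → {carry(b1,right), free(left), robot_in(rmB)}
  through step 1 (drop(b3,rmB,left)): drop {free(left)}, keep {carry(b1,right), robot_in(rmB)}, require {carry(b3,left), robot_in(rmB)}
    → {carry(b1,right), carry(b3,left), robot_in(rmB)}

== RESULT ==
["carry(b1,right)", "carry(b3,left)", "robot_in(rmB)"]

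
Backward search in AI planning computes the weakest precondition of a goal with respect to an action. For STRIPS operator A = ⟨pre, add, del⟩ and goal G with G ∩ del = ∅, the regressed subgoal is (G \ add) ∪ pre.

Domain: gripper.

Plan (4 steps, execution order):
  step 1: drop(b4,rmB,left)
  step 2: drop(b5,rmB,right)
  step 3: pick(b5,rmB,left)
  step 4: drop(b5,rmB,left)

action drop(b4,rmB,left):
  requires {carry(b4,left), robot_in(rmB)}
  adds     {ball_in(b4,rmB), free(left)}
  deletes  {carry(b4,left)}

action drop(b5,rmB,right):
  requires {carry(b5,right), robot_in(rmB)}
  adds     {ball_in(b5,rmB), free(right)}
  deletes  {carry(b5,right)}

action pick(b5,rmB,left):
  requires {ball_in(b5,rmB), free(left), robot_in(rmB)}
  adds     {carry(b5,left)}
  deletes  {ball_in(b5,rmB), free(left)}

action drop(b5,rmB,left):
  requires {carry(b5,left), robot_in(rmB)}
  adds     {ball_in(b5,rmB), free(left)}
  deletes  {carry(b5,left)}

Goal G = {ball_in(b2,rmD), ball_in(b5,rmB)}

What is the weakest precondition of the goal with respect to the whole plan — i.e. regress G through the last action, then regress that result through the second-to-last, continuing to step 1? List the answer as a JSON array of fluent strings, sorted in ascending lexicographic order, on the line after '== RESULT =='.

Regress step by step:
  through step 4 (drop(b5,rmB,left)): drop {ball_in(b5,rmB)}, keep {ball_in(b2,rmD)}, require {carry(b5,left), robot_in(rmB)}
    → {ball_in(b2,rmD), carry(b5,left), robot_in(rmB)}
  through step 3 (pick(b5,rmB,left)): drop {carry(b5,left)}, keep {ball_in(b2,rmD), robot_in(rmB)}, require {ball_in(b5,rmB), free(left), robot_in(rmB)}
    → {ball_in(b2,rmD), ball_in(b5,rmB), free(left), robot_in(rmB)}
  through step 2 (drop(b5,rmB,right)): drop {ball_in(b5,rmB)}, keep {ball_in(b2,rmD), free(left), robot_in(rmB)}, require {carry(b5,right), robot_in(rmB)}
    → {ball_in(b2,rmD), carry(b5,right), free(left), robot_in(rmB)}
  through step 1 (drop(b4,rmB,left)): drop {free(left)}, keep {ball_in(b2,rmD), carry(b5,right), robot_in(rmB)}, require {carry(b4,left), robot_in(rmB)}
    → {ball_in(b2,rmD), carry(b4,left), carry(b5,right), robot_in(rmB)}

== RESULT ==
["ball_in(b2,rmD)", "carry(b4,left)", "carry(b5,right)", "robot_in(rmB)"]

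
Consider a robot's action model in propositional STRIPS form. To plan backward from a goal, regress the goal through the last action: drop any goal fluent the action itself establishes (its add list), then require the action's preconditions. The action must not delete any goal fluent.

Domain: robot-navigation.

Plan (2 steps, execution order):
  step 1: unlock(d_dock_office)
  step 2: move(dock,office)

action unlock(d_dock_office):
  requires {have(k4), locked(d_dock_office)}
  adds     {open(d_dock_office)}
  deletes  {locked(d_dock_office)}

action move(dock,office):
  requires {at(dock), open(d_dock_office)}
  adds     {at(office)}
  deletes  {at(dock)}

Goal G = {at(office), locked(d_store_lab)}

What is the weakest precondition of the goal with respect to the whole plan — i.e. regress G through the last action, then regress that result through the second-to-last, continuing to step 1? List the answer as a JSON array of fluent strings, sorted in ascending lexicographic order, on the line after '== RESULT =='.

Work backward from the goal:
  through step 2 (move(dock,office)): drop {at(office)}, keep {locked(d_store_lab)}, require {at(dock), open(d_dock_office)}
    → {at(dock), locked(d_store_lab), open(d_dock_office)}
  through step 1 (unlock(d_dock_office)): drop {open(d_dock_office)}, keep {at(dock), locked(d_store_lab)}, require {have(k4), locked(d_dock_office)}
    → {at(dock), have(k4), locked(d_dock_office), locked(d_store_lab)}

== RESULT ==
["at(dock)", "have(k4)", "locked(d_dock_office)", "locked(d_store_lab)"]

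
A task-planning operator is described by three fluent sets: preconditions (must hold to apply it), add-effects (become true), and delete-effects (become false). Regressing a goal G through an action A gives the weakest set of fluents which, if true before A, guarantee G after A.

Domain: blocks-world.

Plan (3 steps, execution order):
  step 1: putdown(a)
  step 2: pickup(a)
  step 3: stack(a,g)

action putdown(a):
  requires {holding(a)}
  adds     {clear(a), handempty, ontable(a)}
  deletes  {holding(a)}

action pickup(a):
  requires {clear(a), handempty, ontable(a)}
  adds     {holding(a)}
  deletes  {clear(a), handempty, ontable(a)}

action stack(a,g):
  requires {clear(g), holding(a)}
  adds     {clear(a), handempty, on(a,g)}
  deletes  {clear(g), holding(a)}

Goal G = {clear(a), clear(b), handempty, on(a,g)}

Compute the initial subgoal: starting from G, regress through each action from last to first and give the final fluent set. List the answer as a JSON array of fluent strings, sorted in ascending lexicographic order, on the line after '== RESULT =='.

Regress step by step:
  through step 3 (stack(a,g)): drop {clear(a), handempty, on(a,g)}, keep {clear(b)}, require {clear(g), holding(a)}
    → {clear(b), clear(g), holding(a)}
  through step 2 (pickup(a)): drop {holding(a)}, keep {clear(b), clear(g)}, require {clear(a), handempty, ontable(a)}
    → {clear(a), clear(b), clear(g), handempty, ontable(a)}
  through step 1 (putdown(a)): drop {clear(a), handempty, ontable(a)}, keep {clear(b), clear(g)}, require {holding(a)}
    → {clear(b), clear(g), holding(a)}

== RESULT ==
["clear(b)", "clear(g)", "holding(a)"]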